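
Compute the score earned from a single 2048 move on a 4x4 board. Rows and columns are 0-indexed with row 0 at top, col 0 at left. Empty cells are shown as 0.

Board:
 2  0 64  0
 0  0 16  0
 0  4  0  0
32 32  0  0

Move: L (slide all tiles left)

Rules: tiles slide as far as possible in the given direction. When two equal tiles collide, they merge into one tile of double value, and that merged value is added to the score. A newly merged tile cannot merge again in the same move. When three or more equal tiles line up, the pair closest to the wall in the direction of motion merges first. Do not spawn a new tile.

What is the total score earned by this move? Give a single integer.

Answer: 64

Derivation:
Slide left:
row 0: [2, 0, 64, 0] -> [2, 64, 0, 0]  score +0 (running 0)
row 1: [0, 0, 16, 0] -> [16, 0, 0, 0]  score +0 (running 0)
row 2: [0, 4, 0, 0] -> [4, 0, 0, 0]  score +0 (running 0)
row 3: [32, 32, 0, 0] -> [64, 0, 0, 0]  score +64 (running 64)
Board after move:
 2 64  0  0
16  0  0  0
 4  0  0  0
64  0  0  0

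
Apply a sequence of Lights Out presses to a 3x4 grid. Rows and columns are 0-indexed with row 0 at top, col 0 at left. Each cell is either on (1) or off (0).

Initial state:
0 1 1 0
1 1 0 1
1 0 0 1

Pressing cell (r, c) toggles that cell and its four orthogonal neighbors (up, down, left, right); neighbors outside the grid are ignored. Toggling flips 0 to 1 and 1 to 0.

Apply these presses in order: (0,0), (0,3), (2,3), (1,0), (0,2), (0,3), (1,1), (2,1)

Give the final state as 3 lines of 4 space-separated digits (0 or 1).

Answer: 0 0 0 1
0 0 0 0
1 0 0 0

Derivation:
After press 1 at (0,0):
1 0 1 0
0 1 0 1
1 0 0 1

After press 2 at (0,3):
1 0 0 1
0 1 0 0
1 0 0 1

After press 3 at (2,3):
1 0 0 1
0 1 0 1
1 0 1 0

After press 4 at (1,0):
0 0 0 1
1 0 0 1
0 0 1 0

After press 5 at (0,2):
0 1 1 0
1 0 1 1
0 0 1 0

After press 6 at (0,3):
0 1 0 1
1 0 1 0
0 0 1 0

After press 7 at (1,1):
0 0 0 1
0 1 0 0
0 1 1 0

After press 8 at (2,1):
0 0 0 1
0 0 0 0
1 0 0 0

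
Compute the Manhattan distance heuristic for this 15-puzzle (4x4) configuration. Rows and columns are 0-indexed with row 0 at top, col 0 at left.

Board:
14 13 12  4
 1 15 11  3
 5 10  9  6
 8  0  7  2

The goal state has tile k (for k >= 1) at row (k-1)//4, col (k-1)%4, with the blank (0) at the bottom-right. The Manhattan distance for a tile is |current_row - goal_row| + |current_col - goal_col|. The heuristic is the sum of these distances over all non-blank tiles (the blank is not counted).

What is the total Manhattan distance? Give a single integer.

Answer: 36

Derivation:
Tile 14: at (0,0), goal (3,1), distance |0-3|+|0-1| = 4
Tile 13: at (0,1), goal (3,0), distance |0-3|+|1-0| = 4
Tile 12: at (0,2), goal (2,3), distance |0-2|+|2-3| = 3
Tile 4: at (0,3), goal (0,3), distance |0-0|+|3-3| = 0
Tile 1: at (1,0), goal (0,0), distance |1-0|+|0-0| = 1
Tile 15: at (1,1), goal (3,2), distance |1-3|+|1-2| = 3
Tile 11: at (1,2), goal (2,2), distance |1-2|+|2-2| = 1
Tile 3: at (1,3), goal (0,2), distance |1-0|+|3-2| = 2
Tile 5: at (2,0), goal (1,0), distance |2-1|+|0-0| = 1
Tile 10: at (2,1), goal (2,1), distance |2-2|+|1-1| = 0
Tile 9: at (2,2), goal (2,0), distance |2-2|+|2-0| = 2
Tile 6: at (2,3), goal (1,1), distance |2-1|+|3-1| = 3
Tile 8: at (3,0), goal (1,3), distance |3-1|+|0-3| = 5
Tile 7: at (3,2), goal (1,2), distance |3-1|+|2-2| = 2
Tile 2: at (3,3), goal (0,1), distance |3-0|+|3-1| = 5
Sum: 4 + 4 + 3 + 0 + 1 + 3 + 1 + 2 + 1 + 0 + 2 + 3 + 5 + 2 + 5 = 36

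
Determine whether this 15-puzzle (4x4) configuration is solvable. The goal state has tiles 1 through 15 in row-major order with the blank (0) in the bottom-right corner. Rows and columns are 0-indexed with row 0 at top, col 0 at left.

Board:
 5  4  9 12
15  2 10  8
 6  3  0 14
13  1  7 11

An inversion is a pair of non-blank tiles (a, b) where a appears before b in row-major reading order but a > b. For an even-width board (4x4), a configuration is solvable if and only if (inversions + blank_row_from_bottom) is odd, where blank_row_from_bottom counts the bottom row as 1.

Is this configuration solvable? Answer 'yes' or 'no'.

Inversions: 51
Blank is in row 2 (0-indexed from top), which is row 2 counting from the bottom (bottom = 1).
51 + 2 = 53, which is odd, so the puzzle is solvable.

Answer: yes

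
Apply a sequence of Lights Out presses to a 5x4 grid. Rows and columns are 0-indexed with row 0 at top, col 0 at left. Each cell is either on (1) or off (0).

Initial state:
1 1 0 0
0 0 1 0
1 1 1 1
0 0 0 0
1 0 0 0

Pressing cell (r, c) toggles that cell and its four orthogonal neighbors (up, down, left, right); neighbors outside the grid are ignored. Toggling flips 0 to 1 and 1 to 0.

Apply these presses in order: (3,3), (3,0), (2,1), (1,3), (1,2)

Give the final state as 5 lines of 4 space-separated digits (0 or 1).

After press 1 at (3,3):
1 1 0 0
0 0 1 0
1 1 1 0
0 0 1 1
1 0 0 1

After press 2 at (3,0):
1 1 0 0
0 0 1 0
0 1 1 0
1 1 1 1
0 0 0 1

After press 3 at (2,1):
1 1 0 0
0 1 1 0
1 0 0 0
1 0 1 1
0 0 0 1

After press 4 at (1,3):
1 1 0 1
0 1 0 1
1 0 0 1
1 0 1 1
0 0 0 1

After press 5 at (1,2):
1 1 1 1
0 0 1 0
1 0 1 1
1 0 1 1
0 0 0 1

Answer: 1 1 1 1
0 0 1 0
1 0 1 1
1 0 1 1
0 0 0 1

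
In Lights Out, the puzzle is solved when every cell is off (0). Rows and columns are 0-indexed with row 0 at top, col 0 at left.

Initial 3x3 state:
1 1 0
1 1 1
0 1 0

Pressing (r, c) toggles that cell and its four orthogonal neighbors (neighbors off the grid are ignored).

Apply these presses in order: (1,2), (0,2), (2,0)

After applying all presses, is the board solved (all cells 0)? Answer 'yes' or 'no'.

After press 1 at (1,2):
1 1 1
1 0 0
0 1 1

After press 2 at (0,2):
1 0 0
1 0 1
0 1 1

After press 3 at (2,0):
1 0 0
0 0 1
1 0 1

Lights still on: 4

Answer: no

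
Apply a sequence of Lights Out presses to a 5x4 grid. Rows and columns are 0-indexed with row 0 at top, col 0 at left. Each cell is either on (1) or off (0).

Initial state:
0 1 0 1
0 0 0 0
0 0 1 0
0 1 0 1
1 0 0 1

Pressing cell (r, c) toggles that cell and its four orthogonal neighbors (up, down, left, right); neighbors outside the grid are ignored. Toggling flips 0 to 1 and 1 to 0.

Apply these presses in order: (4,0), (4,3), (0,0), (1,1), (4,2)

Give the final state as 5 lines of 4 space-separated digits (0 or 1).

Answer: 1 1 0 1
0 1 1 0
0 1 1 0
1 1 1 0
0 0 0 1

Derivation:
After press 1 at (4,0):
0 1 0 1
0 0 0 0
0 0 1 0
1 1 0 1
0 1 0 1

After press 2 at (4,3):
0 1 0 1
0 0 0 0
0 0 1 0
1 1 0 0
0 1 1 0

After press 3 at (0,0):
1 0 0 1
1 0 0 0
0 0 1 0
1 1 0 0
0 1 1 0

After press 4 at (1,1):
1 1 0 1
0 1 1 0
0 1 1 0
1 1 0 0
0 1 1 0

After press 5 at (4,2):
1 1 0 1
0 1 1 0
0 1 1 0
1 1 1 0
0 0 0 1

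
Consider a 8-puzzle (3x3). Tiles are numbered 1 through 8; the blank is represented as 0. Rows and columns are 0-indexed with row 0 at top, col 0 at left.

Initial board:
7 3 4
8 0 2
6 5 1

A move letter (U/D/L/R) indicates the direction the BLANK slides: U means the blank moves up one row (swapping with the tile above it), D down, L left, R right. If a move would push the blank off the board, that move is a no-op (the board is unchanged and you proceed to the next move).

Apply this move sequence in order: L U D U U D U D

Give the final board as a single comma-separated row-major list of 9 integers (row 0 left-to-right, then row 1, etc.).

Answer: 7, 3, 4, 0, 8, 2, 6, 5, 1

Derivation:
After move 1 (L):
7 3 4
0 8 2
6 5 1

After move 2 (U):
0 3 4
7 8 2
6 5 1

After move 3 (D):
7 3 4
0 8 2
6 5 1

After move 4 (U):
0 3 4
7 8 2
6 5 1

After move 5 (U):
0 3 4
7 8 2
6 5 1

After move 6 (D):
7 3 4
0 8 2
6 5 1

After move 7 (U):
0 3 4
7 8 2
6 5 1

After move 8 (D):
7 3 4
0 8 2
6 5 1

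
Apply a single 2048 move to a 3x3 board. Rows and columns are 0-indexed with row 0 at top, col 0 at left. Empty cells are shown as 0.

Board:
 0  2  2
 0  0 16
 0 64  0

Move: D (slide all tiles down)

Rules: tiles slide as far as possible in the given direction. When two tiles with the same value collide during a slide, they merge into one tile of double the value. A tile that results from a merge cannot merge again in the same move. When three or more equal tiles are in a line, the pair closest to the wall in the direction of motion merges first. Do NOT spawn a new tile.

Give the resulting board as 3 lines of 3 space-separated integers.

Answer:  0  0  0
 0  2  2
 0 64 16

Derivation:
Slide down:
col 0: [0, 0, 0] -> [0, 0, 0]
col 1: [2, 0, 64] -> [0, 2, 64]
col 2: [2, 16, 0] -> [0, 2, 16]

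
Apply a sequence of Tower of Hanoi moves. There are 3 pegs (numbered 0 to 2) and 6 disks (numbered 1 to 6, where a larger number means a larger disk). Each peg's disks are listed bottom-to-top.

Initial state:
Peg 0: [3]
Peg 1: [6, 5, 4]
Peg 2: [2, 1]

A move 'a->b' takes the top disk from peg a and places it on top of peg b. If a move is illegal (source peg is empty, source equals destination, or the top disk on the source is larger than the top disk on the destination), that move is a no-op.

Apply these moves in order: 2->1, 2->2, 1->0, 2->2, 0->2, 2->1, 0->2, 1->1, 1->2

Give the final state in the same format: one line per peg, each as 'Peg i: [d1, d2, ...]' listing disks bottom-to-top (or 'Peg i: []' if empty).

Answer: Peg 0: [3]
Peg 1: [6, 5, 4]
Peg 2: [2, 1]

Derivation:
After move 1 (2->1):
Peg 0: [3]
Peg 1: [6, 5, 4, 1]
Peg 2: [2]

After move 2 (2->2):
Peg 0: [3]
Peg 1: [6, 5, 4, 1]
Peg 2: [2]

After move 3 (1->0):
Peg 0: [3, 1]
Peg 1: [6, 5, 4]
Peg 2: [2]

After move 4 (2->2):
Peg 0: [3, 1]
Peg 1: [6, 5, 4]
Peg 2: [2]

After move 5 (0->2):
Peg 0: [3]
Peg 1: [6, 5, 4]
Peg 2: [2, 1]

After move 6 (2->1):
Peg 0: [3]
Peg 1: [6, 5, 4, 1]
Peg 2: [2]

After move 7 (0->2):
Peg 0: [3]
Peg 1: [6, 5, 4, 1]
Peg 2: [2]

After move 8 (1->1):
Peg 0: [3]
Peg 1: [6, 5, 4, 1]
Peg 2: [2]

After move 9 (1->2):
Peg 0: [3]
Peg 1: [6, 5, 4]
Peg 2: [2, 1]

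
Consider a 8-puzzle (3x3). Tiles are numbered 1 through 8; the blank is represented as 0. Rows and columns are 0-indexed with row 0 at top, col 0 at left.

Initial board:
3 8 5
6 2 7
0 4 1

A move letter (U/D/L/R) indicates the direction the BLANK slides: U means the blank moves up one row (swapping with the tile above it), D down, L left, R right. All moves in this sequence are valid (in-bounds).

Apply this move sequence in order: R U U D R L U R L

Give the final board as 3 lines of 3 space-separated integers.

After move 1 (R):
3 8 5
6 2 7
4 0 1

After move 2 (U):
3 8 5
6 0 7
4 2 1

After move 3 (U):
3 0 5
6 8 7
4 2 1

After move 4 (D):
3 8 5
6 0 7
4 2 1

After move 5 (R):
3 8 5
6 7 0
4 2 1

After move 6 (L):
3 8 5
6 0 7
4 2 1

After move 7 (U):
3 0 5
6 8 7
4 2 1

After move 8 (R):
3 5 0
6 8 7
4 2 1

After move 9 (L):
3 0 5
6 8 7
4 2 1

Answer: 3 0 5
6 8 7
4 2 1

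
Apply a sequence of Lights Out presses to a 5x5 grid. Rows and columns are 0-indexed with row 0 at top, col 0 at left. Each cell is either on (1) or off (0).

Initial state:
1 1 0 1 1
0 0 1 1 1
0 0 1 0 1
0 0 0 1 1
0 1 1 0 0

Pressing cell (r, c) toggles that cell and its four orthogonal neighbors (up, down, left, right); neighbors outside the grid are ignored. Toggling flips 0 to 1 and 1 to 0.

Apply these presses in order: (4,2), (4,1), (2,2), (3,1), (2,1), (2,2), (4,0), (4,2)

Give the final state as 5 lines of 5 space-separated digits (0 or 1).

Answer: 1 1 0 1 1
0 1 1 1 1
1 0 0 0 1
0 1 1 1 1
0 0 0 0 0

Derivation:
After press 1 at (4,2):
1 1 0 1 1
0 0 1 1 1
0 0 1 0 1
0 0 1 1 1
0 0 0 1 0

After press 2 at (4,1):
1 1 0 1 1
0 0 1 1 1
0 0 1 0 1
0 1 1 1 1
1 1 1 1 0

After press 3 at (2,2):
1 1 0 1 1
0 0 0 1 1
0 1 0 1 1
0 1 0 1 1
1 1 1 1 0

After press 4 at (3,1):
1 1 0 1 1
0 0 0 1 1
0 0 0 1 1
1 0 1 1 1
1 0 1 1 0

After press 5 at (2,1):
1 1 0 1 1
0 1 0 1 1
1 1 1 1 1
1 1 1 1 1
1 0 1 1 0

After press 6 at (2,2):
1 1 0 1 1
0 1 1 1 1
1 0 0 0 1
1 1 0 1 1
1 0 1 1 0

After press 7 at (4,0):
1 1 0 1 1
0 1 1 1 1
1 0 0 0 1
0 1 0 1 1
0 1 1 1 0

After press 8 at (4,2):
1 1 0 1 1
0 1 1 1 1
1 0 0 0 1
0 1 1 1 1
0 0 0 0 0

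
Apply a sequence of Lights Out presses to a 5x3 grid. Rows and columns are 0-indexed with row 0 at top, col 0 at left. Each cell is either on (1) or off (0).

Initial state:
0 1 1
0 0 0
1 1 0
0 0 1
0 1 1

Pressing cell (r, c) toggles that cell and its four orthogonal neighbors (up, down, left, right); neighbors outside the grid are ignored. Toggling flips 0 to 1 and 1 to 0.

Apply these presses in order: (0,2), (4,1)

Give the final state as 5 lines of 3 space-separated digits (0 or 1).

Answer: 0 0 0
0 0 1
1 1 0
0 1 1
1 0 0

Derivation:
After press 1 at (0,2):
0 0 0
0 0 1
1 1 0
0 0 1
0 1 1

After press 2 at (4,1):
0 0 0
0 0 1
1 1 0
0 1 1
1 0 0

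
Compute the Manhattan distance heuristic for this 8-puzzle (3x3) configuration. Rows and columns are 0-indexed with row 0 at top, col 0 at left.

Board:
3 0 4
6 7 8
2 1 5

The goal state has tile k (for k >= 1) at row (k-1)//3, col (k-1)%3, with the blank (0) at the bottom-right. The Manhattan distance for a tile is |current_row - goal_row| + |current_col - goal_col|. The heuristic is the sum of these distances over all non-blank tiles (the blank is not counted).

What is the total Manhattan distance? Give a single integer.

Answer: 19

Derivation:
Tile 3: (0,0)->(0,2) = 2
Tile 4: (0,2)->(1,0) = 3
Tile 6: (1,0)->(1,2) = 2
Tile 7: (1,1)->(2,0) = 2
Tile 8: (1,2)->(2,1) = 2
Tile 2: (2,0)->(0,1) = 3
Tile 1: (2,1)->(0,0) = 3
Tile 5: (2,2)->(1,1) = 2
Sum: 2 + 3 + 2 + 2 + 2 + 3 + 3 + 2 = 19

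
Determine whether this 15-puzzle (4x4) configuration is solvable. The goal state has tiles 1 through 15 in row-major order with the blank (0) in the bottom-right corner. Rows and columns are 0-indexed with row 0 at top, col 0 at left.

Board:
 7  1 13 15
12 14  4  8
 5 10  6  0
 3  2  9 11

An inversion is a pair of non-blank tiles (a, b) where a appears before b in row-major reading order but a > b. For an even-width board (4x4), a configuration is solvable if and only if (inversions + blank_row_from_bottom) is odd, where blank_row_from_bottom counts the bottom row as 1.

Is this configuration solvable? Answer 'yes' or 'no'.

Answer: no

Derivation:
Inversions: 60
Blank is in row 2 (0-indexed from top), which is row 2 counting from the bottom (bottom = 1).
60 + 2 = 62, which is even, so the puzzle is not solvable.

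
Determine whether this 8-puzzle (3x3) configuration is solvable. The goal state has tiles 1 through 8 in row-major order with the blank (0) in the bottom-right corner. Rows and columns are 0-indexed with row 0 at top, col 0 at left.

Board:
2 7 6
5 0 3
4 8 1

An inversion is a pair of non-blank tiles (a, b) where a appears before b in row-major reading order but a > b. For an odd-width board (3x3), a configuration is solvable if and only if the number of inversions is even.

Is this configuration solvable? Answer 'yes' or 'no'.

Answer: yes

Derivation:
Inversions (pairs i<j in row-major order where tile[i] > tile[j] > 0): 16
16 is even, so the puzzle is solvable.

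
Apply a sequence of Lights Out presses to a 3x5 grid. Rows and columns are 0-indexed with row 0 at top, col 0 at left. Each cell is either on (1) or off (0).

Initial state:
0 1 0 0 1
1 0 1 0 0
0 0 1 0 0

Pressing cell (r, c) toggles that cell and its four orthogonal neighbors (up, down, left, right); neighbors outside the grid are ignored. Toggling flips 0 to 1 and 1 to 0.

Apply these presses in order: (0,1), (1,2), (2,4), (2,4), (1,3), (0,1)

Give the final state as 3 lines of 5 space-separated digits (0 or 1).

Answer: 0 1 1 1 1
1 1 1 0 1
0 0 0 1 0

Derivation:
After press 1 at (0,1):
1 0 1 0 1
1 1 1 0 0
0 0 1 0 0

After press 2 at (1,2):
1 0 0 0 1
1 0 0 1 0
0 0 0 0 0

After press 3 at (2,4):
1 0 0 0 1
1 0 0 1 1
0 0 0 1 1

After press 4 at (2,4):
1 0 0 0 1
1 0 0 1 0
0 0 0 0 0

After press 5 at (1,3):
1 0 0 1 1
1 0 1 0 1
0 0 0 1 0

After press 6 at (0,1):
0 1 1 1 1
1 1 1 0 1
0 0 0 1 0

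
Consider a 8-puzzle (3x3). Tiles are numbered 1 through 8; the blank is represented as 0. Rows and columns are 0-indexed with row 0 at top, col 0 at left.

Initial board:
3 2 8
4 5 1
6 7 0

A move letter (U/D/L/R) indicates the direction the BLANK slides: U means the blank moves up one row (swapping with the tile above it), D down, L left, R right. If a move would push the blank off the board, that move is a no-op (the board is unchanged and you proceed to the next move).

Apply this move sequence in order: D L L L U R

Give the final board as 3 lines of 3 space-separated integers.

Answer: 3 2 8
5 0 1
4 6 7

Derivation:
After move 1 (D):
3 2 8
4 5 1
6 7 0

After move 2 (L):
3 2 8
4 5 1
6 0 7

After move 3 (L):
3 2 8
4 5 1
0 6 7

After move 4 (L):
3 2 8
4 5 1
0 6 7

After move 5 (U):
3 2 8
0 5 1
4 6 7

After move 6 (R):
3 2 8
5 0 1
4 6 7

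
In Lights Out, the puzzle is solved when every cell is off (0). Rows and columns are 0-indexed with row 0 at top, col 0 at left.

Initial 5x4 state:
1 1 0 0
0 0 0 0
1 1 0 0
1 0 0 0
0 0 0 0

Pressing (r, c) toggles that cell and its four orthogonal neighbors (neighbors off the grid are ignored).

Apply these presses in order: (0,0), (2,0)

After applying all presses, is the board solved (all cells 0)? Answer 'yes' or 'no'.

Answer: yes

Derivation:
After press 1 at (0,0):
0 0 0 0
1 0 0 0
1 1 0 0
1 0 0 0
0 0 0 0

After press 2 at (2,0):
0 0 0 0
0 0 0 0
0 0 0 0
0 0 0 0
0 0 0 0

Lights still on: 0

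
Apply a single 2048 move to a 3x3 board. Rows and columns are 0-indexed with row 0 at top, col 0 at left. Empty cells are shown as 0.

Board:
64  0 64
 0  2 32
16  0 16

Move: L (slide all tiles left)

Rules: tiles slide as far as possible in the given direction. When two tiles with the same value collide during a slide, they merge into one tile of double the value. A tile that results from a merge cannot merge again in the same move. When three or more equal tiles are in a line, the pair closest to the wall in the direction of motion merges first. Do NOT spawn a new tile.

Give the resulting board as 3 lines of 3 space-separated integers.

Answer: 128   0   0
  2  32   0
 32   0   0

Derivation:
Slide left:
row 0: [64, 0, 64] -> [128, 0, 0]
row 1: [0, 2, 32] -> [2, 32, 0]
row 2: [16, 0, 16] -> [32, 0, 0]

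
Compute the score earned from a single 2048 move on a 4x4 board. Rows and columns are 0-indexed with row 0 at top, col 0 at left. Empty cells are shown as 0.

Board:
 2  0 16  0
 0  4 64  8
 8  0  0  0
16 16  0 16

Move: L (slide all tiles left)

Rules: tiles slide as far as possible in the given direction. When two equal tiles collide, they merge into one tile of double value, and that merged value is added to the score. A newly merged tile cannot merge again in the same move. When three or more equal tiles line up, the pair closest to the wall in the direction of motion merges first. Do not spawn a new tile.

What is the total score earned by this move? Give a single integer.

Slide left:
row 0: [2, 0, 16, 0] -> [2, 16, 0, 0]  score +0 (running 0)
row 1: [0, 4, 64, 8] -> [4, 64, 8, 0]  score +0 (running 0)
row 2: [8, 0, 0, 0] -> [8, 0, 0, 0]  score +0 (running 0)
row 3: [16, 16, 0, 16] -> [32, 16, 0, 0]  score +32 (running 32)
Board after move:
 2 16  0  0
 4 64  8  0
 8  0  0  0
32 16  0  0

Answer: 32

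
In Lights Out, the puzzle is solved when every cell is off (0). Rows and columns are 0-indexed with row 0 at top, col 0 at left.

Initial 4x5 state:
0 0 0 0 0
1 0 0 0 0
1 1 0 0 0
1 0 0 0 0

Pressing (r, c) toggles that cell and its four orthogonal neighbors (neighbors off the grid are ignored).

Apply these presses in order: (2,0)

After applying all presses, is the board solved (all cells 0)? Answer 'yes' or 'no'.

After press 1 at (2,0):
0 0 0 0 0
0 0 0 0 0
0 0 0 0 0
0 0 0 0 0

Lights still on: 0

Answer: yes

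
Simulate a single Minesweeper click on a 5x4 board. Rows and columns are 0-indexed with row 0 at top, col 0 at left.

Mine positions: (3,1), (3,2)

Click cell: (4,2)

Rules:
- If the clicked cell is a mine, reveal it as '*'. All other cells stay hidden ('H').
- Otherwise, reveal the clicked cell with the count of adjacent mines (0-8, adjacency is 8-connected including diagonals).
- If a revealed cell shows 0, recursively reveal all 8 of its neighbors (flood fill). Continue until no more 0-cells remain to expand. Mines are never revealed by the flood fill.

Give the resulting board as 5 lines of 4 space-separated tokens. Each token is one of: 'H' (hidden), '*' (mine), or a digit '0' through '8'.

H H H H
H H H H
H H H H
H H H H
H H 2 H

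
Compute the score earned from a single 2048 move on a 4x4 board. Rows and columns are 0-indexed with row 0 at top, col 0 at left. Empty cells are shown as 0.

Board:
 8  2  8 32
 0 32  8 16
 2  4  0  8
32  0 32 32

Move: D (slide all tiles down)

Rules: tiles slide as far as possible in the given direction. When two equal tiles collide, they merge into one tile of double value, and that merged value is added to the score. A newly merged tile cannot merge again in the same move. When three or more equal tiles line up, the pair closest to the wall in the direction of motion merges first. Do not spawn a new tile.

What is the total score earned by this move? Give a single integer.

Answer: 16

Derivation:
Slide down:
col 0: [8, 0, 2, 32] -> [0, 8, 2, 32]  score +0 (running 0)
col 1: [2, 32, 4, 0] -> [0, 2, 32, 4]  score +0 (running 0)
col 2: [8, 8, 0, 32] -> [0, 0, 16, 32]  score +16 (running 16)
col 3: [32, 16, 8, 32] -> [32, 16, 8, 32]  score +0 (running 16)
Board after move:
 0  0  0 32
 8  2  0 16
 2 32 16  8
32  4 32 32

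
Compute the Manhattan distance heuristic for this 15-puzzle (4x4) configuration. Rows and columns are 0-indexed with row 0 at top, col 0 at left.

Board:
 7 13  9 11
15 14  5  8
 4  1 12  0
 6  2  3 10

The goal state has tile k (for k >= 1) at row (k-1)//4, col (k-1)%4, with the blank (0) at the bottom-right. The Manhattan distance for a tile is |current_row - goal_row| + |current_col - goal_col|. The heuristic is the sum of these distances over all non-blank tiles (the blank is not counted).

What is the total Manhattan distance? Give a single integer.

Tile 7: (0,0)->(1,2) = 3
Tile 13: (0,1)->(3,0) = 4
Tile 9: (0,2)->(2,0) = 4
Tile 11: (0,3)->(2,2) = 3
Tile 15: (1,0)->(3,2) = 4
Tile 14: (1,1)->(3,1) = 2
Tile 5: (1,2)->(1,0) = 2
Tile 8: (1,3)->(1,3) = 0
Tile 4: (2,0)->(0,3) = 5
Tile 1: (2,1)->(0,0) = 3
Tile 12: (2,2)->(2,3) = 1
Tile 6: (3,0)->(1,1) = 3
Tile 2: (3,1)->(0,1) = 3
Tile 3: (3,2)->(0,2) = 3
Tile 10: (3,3)->(2,1) = 3
Sum: 3 + 4 + 4 + 3 + 4 + 2 + 2 + 0 + 5 + 3 + 1 + 3 + 3 + 3 + 3 = 43

Answer: 43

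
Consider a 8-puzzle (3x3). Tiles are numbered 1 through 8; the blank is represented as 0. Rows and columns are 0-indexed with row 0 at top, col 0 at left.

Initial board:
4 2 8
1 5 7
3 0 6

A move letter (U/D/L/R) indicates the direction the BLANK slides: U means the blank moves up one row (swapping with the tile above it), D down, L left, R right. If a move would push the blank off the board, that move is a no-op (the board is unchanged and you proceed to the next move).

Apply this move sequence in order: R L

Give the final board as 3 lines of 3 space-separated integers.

Answer: 4 2 8
1 5 7
3 0 6

Derivation:
After move 1 (R):
4 2 8
1 5 7
3 6 0

After move 2 (L):
4 2 8
1 5 7
3 0 6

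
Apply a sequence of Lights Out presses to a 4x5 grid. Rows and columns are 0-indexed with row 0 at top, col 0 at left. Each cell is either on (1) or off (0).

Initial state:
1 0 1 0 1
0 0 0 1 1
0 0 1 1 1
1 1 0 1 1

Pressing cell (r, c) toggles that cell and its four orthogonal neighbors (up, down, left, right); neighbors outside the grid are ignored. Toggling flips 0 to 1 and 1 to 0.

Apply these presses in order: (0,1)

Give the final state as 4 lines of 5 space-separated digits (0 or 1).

After press 1 at (0,1):
0 1 0 0 1
0 1 0 1 1
0 0 1 1 1
1 1 0 1 1

Answer: 0 1 0 0 1
0 1 0 1 1
0 0 1 1 1
1 1 0 1 1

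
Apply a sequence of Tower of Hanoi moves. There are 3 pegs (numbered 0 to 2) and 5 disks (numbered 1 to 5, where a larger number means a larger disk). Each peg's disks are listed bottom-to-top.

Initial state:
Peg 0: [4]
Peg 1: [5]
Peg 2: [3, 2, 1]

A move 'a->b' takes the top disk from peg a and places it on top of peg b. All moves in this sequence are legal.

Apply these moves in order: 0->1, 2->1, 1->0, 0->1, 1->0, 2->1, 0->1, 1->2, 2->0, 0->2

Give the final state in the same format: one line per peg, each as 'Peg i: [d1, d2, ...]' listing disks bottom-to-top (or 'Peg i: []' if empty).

Answer: Peg 0: []
Peg 1: [5, 4, 2]
Peg 2: [3, 1]

Derivation:
After move 1 (0->1):
Peg 0: []
Peg 1: [5, 4]
Peg 2: [3, 2, 1]

After move 2 (2->1):
Peg 0: []
Peg 1: [5, 4, 1]
Peg 2: [3, 2]

After move 3 (1->0):
Peg 0: [1]
Peg 1: [5, 4]
Peg 2: [3, 2]

After move 4 (0->1):
Peg 0: []
Peg 1: [5, 4, 1]
Peg 2: [3, 2]

After move 5 (1->0):
Peg 0: [1]
Peg 1: [5, 4]
Peg 2: [3, 2]

After move 6 (2->1):
Peg 0: [1]
Peg 1: [5, 4, 2]
Peg 2: [3]

After move 7 (0->1):
Peg 0: []
Peg 1: [5, 4, 2, 1]
Peg 2: [3]

After move 8 (1->2):
Peg 0: []
Peg 1: [5, 4, 2]
Peg 2: [3, 1]

After move 9 (2->0):
Peg 0: [1]
Peg 1: [5, 4, 2]
Peg 2: [3]

After move 10 (0->2):
Peg 0: []
Peg 1: [5, 4, 2]
Peg 2: [3, 1]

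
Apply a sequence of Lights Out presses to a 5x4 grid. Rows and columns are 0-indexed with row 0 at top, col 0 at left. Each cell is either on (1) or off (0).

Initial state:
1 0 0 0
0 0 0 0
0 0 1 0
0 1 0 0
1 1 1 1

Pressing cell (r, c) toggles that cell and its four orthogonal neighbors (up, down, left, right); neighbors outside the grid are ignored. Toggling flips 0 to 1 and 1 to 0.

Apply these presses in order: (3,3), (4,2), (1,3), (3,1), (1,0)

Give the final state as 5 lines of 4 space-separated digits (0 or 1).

After press 1 at (3,3):
1 0 0 0
0 0 0 0
0 0 1 1
0 1 1 1
1 1 1 0

After press 2 at (4,2):
1 0 0 0
0 0 0 0
0 0 1 1
0 1 0 1
1 0 0 1

After press 3 at (1,3):
1 0 0 1
0 0 1 1
0 0 1 0
0 1 0 1
1 0 0 1

After press 4 at (3,1):
1 0 0 1
0 0 1 1
0 1 1 0
1 0 1 1
1 1 0 1

After press 5 at (1,0):
0 0 0 1
1 1 1 1
1 1 1 0
1 0 1 1
1 1 0 1

Answer: 0 0 0 1
1 1 1 1
1 1 1 0
1 0 1 1
1 1 0 1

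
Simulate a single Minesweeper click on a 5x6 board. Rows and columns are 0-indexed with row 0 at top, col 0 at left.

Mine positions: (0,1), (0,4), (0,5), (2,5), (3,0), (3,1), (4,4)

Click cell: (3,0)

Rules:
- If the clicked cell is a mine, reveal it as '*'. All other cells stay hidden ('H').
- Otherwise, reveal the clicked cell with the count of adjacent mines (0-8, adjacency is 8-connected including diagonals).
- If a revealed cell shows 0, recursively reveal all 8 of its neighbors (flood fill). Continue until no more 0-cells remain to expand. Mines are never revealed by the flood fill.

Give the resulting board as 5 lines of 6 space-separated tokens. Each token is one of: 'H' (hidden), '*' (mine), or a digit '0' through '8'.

H H H H H H
H H H H H H
H H H H H H
* H H H H H
H H H H H H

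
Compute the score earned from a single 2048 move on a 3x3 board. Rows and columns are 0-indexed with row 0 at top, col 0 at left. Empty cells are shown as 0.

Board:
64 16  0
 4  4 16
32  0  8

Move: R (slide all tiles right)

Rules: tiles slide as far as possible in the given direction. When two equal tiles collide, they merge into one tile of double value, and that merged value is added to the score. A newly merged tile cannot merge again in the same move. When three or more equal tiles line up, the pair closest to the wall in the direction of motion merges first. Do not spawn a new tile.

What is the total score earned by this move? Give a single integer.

Slide right:
row 0: [64, 16, 0] -> [0, 64, 16]  score +0 (running 0)
row 1: [4, 4, 16] -> [0, 8, 16]  score +8 (running 8)
row 2: [32, 0, 8] -> [0, 32, 8]  score +0 (running 8)
Board after move:
 0 64 16
 0  8 16
 0 32  8

Answer: 8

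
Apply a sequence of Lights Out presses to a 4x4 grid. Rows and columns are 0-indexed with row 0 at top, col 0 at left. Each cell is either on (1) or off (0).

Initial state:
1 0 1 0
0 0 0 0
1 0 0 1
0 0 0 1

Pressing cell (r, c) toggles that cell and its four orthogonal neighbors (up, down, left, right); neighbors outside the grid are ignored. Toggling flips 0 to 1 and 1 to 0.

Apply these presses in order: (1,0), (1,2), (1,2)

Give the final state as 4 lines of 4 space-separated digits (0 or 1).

Answer: 0 0 1 0
1 1 0 0
0 0 0 1
0 0 0 1

Derivation:
After press 1 at (1,0):
0 0 1 0
1 1 0 0
0 0 0 1
0 0 0 1

After press 2 at (1,2):
0 0 0 0
1 0 1 1
0 0 1 1
0 0 0 1

After press 3 at (1,2):
0 0 1 0
1 1 0 0
0 0 0 1
0 0 0 1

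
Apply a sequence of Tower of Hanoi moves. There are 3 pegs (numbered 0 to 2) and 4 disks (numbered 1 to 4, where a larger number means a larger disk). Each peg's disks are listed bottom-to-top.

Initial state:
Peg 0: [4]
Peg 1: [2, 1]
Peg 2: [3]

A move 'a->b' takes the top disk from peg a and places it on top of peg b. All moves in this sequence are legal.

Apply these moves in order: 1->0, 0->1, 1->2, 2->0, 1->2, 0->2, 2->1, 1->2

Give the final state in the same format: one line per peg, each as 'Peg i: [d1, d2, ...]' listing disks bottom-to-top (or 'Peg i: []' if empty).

Answer: Peg 0: [4]
Peg 1: []
Peg 2: [3, 2, 1]

Derivation:
After move 1 (1->0):
Peg 0: [4, 1]
Peg 1: [2]
Peg 2: [3]

After move 2 (0->1):
Peg 0: [4]
Peg 1: [2, 1]
Peg 2: [3]

After move 3 (1->2):
Peg 0: [4]
Peg 1: [2]
Peg 2: [3, 1]

After move 4 (2->0):
Peg 0: [4, 1]
Peg 1: [2]
Peg 2: [3]

After move 5 (1->2):
Peg 0: [4, 1]
Peg 1: []
Peg 2: [3, 2]

After move 6 (0->2):
Peg 0: [4]
Peg 1: []
Peg 2: [3, 2, 1]

After move 7 (2->1):
Peg 0: [4]
Peg 1: [1]
Peg 2: [3, 2]

After move 8 (1->2):
Peg 0: [4]
Peg 1: []
Peg 2: [3, 2, 1]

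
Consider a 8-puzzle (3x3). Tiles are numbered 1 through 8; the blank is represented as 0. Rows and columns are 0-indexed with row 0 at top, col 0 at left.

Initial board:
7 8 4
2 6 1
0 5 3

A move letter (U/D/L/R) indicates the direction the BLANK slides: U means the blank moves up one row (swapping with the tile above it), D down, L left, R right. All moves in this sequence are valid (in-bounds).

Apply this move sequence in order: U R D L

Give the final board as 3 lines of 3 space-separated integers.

Answer: 7 8 4
6 5 1
0 2 3

Derivation:
After move 1 (U):
7 8 4
0 6 1
2 5 3

After move 2 (R):
7 8 4
6 0 1
2 5 3

After move 3 (D):
7 8 4
6 5 1
2 0 3

After move 4 (L):
7 8 4
6 5 1
0 2 3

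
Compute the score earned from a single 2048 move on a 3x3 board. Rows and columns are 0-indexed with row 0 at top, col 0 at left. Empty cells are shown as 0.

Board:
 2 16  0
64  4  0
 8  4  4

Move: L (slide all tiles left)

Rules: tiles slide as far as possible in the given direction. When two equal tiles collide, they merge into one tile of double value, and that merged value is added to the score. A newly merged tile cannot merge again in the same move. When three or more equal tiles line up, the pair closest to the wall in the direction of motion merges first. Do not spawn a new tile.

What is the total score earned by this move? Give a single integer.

Slide left:
row 0: [2, 16, 0] -> [2, 16, 0]  score +0 (running 0)
row 1: [64, 4, 0] -> [64, 4, 0]  score +0 (running 0)
row 2: [8, 4, 4] -> [8, 8, 0]  score +8 (running 8)
Board after move:
 2 16  0
64  4  0
 8  8  0

Answer: 8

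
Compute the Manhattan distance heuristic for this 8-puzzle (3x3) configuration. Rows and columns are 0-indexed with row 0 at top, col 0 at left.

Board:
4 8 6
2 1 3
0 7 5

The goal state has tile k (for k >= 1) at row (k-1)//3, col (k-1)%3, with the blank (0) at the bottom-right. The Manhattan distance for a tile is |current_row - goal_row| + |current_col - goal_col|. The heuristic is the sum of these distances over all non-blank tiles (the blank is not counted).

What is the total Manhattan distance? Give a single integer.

Tile 4: at (0,0), goal (1,0), distance |0-1|+|0-0| = 1
Tile 8: at (0,1), goal (2,1), distance |0-2|+|1-1| = 2
Tile 6: at (0,2), goal (1,2), distance |0-1|+|2-2| = 1
Tile 2: at (1,0), goal (0,1), distance |1-0|+|0-1| = 2
Tile 1: at (1,1), goal (0,0), distance |1-0|+|1-0| = 2
Tile 3: at (1,2), goal (0,2), distance |1-0|+|2-2| = 1
Tile 7: at (2,1), goal (2,0), distance |2-2|+|1-0| = 1
Tile 5: at (2,2), goal (1,1), distance |2-1|+|2-1| = 2
Sum: 1 + 2 + 1 + 2 + 2 + 1 + 1 + 2 = 12

Answer: 12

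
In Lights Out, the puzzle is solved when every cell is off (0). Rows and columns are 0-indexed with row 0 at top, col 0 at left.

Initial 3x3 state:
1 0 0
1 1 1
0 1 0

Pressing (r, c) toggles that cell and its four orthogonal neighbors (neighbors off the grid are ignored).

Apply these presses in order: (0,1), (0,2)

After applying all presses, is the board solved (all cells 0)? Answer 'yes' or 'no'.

After press 1 at (0,1):
0 1 1
1 0 1
0 1 0

After press 2 at (0,2):
0 0 0
1 0 0
0 1 0

Lights still on: 2

Answer: no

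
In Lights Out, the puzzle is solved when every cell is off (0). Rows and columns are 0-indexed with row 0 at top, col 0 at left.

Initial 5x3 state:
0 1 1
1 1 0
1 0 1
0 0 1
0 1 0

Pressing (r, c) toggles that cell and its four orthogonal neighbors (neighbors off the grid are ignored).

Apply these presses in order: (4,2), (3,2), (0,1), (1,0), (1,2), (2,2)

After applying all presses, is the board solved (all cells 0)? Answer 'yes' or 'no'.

After press 1 at (4,2):
0 1 1
1 1 0
1 0 1
0 0 0
0 0 1

After press 2 at (3,2):
0 1 1
1 1 0
1 0 0
0 1 1
0 0 0

After press 3 at (0,1):
1 0 0
1 0 0
1 0 0
0 1 1
0 0 0

After press 4 at (1,0):
0 0 0
0 1 0
0 0 0
0 1 1
0 0 0

After press 5 at (1,2):
0 0 1
0 0 1
0 0 1
0 1 1
0 0 0

After press 6 at (2,2):
0 0 1
0 0 0
0 1 0
0 1 0
0 0 0

Lights still on: 3

Answer: no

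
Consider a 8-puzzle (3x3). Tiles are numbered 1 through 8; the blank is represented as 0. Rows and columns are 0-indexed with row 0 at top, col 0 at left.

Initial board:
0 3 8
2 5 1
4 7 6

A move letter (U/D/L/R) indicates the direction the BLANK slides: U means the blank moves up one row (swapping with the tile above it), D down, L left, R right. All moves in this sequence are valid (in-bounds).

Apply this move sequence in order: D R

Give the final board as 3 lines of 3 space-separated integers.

Answer: 2 3 8
5 0 1
4 7 6

Derivation:
After move 1 (D):
2 3 8
0 5 1
4 7 6

After move 2 (R):
2 3 8
5 0 1
4 7 6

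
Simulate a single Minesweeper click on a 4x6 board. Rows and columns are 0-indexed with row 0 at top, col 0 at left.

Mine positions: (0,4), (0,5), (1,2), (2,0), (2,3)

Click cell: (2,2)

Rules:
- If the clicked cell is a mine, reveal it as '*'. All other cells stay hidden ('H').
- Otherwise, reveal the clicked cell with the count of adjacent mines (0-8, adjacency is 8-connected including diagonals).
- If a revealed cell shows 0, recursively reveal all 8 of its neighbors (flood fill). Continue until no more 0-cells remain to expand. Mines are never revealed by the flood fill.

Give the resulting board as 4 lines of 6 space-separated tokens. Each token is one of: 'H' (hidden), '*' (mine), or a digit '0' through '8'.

H H H H H H
H H H H H H
H H 2 H H H
H H H H H H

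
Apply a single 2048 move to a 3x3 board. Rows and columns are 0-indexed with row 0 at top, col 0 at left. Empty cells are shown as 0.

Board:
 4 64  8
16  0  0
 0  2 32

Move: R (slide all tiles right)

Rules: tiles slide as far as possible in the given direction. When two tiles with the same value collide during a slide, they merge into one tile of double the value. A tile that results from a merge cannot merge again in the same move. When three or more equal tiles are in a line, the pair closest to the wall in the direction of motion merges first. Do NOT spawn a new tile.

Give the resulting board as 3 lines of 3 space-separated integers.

Answer:  4 64  8
 0  0 16
 0  2 32

Derivation:
Slide right:
row 0: [4, 64, 8] -> [4, 64, 8]
row 1: [16, 0, 0] -> [0, 0, 16]
row 2: [0, 2, 32] -> [0, 2, 32]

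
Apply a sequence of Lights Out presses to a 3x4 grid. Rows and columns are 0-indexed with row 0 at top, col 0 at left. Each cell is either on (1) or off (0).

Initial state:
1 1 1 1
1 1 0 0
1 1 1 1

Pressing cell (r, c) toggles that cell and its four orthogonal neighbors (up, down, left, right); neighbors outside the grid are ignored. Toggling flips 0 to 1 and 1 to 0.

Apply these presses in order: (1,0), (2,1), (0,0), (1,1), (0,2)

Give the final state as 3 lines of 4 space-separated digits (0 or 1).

Answer: 1 0 0 0
0 0 0 0
1 1 0 1

Derivation:
After press 1 at (1,0):
0 1 1 1
0 0 0 0
0 1 1 1

After press 2 at (2,1):
0 1 1 1
0 1 0 0
1 0 0 1

After press 3 at (0,0):
1 0 1 1
1 1 0 0
1 0 0 1

After press 4 at (1,1):
1 1 1 1
0 0 1 0
1 1 0 1

After press 5 at (0,2):
1 0 0 0
0 0 0 0
1 1 0 1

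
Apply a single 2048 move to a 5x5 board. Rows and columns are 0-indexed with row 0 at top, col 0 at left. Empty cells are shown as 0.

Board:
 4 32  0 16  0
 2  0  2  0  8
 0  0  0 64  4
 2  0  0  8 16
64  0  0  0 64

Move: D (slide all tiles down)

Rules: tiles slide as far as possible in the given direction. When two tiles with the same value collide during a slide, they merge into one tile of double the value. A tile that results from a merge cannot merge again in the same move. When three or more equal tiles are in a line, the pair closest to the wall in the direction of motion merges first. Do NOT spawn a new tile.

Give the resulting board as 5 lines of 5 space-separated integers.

Answer:  0  0  0  0  0
 0  0  0  0  8
 4  0  0 16  4
 4  0  0 64 16
64 32  2  8 64

Derivation:
Slide down:
col 0: [4, 2, 0, 2, 64] -> [0, 0, 4, 4, 64]
col 1: [32, 0, 0, 0, 0] -> [0, 0, 0, 0, 32]
col 2: [0, 2, 0, 0, 0] -> [0, 0, 0, 0, 2]
col 3: [16, 0, 64, 8, 0] -> [0, 0, 16, 64, 8]
col 4: [0, 8, 4, 16, 64] -> [0, 8, 4, 16, 64]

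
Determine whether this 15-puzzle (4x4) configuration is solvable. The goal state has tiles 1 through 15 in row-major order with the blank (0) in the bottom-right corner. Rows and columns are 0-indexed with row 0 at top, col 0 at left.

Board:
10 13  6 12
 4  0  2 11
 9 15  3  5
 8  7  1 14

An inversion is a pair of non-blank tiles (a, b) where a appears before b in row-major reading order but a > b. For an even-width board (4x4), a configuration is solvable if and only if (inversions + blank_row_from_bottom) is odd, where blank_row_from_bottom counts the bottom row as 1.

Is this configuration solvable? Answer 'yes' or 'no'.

Inversions: 60
Blank is in row 1 (0-indexed from top), which is row 3 counting from the bottom (bottom = 1).
60 + 3 = 63, which is odd, so the puzzle is solvable.

Answer: yes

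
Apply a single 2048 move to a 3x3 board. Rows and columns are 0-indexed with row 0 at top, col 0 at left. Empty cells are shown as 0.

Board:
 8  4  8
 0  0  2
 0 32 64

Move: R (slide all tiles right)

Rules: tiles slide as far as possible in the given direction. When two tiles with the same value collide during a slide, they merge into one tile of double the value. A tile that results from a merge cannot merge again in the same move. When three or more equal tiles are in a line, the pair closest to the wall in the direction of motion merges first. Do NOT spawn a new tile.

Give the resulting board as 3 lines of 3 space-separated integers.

Answer:  8  4  8
 0  0  2
 0 32 64

Derivation:
Slide right:
row 0: [8, 4, 8] -> [8, 4, 8]
row 1: [0, 0, 2] -> [0, 0, 2]
row 2: [0, 32, 64] -> [0, 32, 64]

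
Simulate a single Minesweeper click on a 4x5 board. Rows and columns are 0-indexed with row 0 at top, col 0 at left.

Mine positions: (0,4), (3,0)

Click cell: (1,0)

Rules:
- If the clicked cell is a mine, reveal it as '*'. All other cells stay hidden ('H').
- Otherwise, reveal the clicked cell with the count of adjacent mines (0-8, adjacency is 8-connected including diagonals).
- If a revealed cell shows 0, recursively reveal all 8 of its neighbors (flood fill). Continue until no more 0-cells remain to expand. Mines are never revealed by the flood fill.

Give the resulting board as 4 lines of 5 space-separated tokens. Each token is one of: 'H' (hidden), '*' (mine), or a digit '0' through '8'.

0 0 0 1 H
0 0 0 1 1
1 1 0 0 0
H 1 0 0 0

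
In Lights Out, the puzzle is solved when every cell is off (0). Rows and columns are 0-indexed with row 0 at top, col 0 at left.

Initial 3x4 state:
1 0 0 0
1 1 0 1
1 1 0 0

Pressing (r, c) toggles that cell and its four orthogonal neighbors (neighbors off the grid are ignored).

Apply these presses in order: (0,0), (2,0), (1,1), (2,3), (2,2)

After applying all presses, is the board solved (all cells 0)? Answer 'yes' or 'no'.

After press 1 at (0,0):
0 1 0 0
0 1 0 1
1 1 0 0

After press 2 at (2,0):
0 1 0 0
1 1 0 1
0 0 0 0

After press 3 at (1,1):
0 0 0 0
0 0 1 1
0 1 0 0

After press 4 at (2,3):
0 0 0 0
0 0 1 0
0 1 1 1

After press 5 at (2,2):
0 0 0 0
0 0 0 0
0 0 0 0

Lights still on: 0

Answer: yes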